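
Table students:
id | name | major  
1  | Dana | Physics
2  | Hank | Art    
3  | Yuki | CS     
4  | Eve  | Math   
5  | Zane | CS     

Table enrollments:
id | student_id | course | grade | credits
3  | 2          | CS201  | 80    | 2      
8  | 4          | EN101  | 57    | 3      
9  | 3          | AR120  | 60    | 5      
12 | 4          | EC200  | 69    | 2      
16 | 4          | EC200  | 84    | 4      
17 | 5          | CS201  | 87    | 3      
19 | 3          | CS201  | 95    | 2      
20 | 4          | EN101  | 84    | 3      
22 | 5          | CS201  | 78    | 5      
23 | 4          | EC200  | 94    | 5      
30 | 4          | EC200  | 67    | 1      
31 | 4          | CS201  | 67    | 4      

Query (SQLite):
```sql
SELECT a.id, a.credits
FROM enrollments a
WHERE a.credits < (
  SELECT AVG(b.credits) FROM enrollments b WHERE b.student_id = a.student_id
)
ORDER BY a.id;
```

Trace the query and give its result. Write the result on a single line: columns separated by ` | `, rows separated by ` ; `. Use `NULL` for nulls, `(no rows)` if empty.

For each enrollments row a, compute AVG(credits) over rows sharing a.student_id.
Keep row a if a.credits < that per-group AVG.
  student_id=2: AVG(credits) = 2.0
  student_id=3: AVG(credits) = 3.5
  student_id=4: AVG(credits) = 3.142857
  student_id=5: AVG(credits) = 4.0

8 | 3 ; 12 | 2 ; 17 | 3 ; 19 | 2 ; 20 | 3 ; 30 | 1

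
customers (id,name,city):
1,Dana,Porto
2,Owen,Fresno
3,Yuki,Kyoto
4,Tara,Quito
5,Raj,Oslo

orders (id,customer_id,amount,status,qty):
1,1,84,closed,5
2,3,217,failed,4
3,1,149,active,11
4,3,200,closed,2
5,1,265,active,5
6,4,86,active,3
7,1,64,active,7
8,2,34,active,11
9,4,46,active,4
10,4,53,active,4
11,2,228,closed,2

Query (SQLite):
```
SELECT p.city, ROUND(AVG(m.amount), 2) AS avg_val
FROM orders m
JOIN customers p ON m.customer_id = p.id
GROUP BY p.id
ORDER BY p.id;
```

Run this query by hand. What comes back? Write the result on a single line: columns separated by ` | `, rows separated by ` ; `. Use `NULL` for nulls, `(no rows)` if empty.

Porto | 140.5 ; Fresno | 131 ; Kyoto | 208.5 ; Quito | 61.67

Join each orders row to its customers via customer_id.
Group joined rows by customers.id; compute ROUND(AVG(m.amount), 2) per group.
  1: ids {1, 3, 5, 7} → ROUND(AVG(m.amount), 2)=140.5
  2: ids {8, 11} → ROUND(AVG(m.amount), 2)=131
  3: ids {2, 4} → ROUND(AVG(m.amount), 2)=208.5
  4: ids {6, 9, 10} → ROUND(AVG(m.amount), 2)=61.67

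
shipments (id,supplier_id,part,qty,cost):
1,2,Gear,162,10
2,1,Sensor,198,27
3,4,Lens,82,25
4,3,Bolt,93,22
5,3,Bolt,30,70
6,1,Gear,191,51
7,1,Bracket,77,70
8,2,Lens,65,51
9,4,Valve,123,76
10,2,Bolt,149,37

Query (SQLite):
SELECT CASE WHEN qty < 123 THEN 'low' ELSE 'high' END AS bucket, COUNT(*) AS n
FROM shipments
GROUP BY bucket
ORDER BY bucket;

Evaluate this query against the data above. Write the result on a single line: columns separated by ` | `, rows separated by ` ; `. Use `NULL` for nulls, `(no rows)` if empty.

high | 5 ; low | 5

Bucket rows by qty < 123 → 'low' else 'high'; count each bucket.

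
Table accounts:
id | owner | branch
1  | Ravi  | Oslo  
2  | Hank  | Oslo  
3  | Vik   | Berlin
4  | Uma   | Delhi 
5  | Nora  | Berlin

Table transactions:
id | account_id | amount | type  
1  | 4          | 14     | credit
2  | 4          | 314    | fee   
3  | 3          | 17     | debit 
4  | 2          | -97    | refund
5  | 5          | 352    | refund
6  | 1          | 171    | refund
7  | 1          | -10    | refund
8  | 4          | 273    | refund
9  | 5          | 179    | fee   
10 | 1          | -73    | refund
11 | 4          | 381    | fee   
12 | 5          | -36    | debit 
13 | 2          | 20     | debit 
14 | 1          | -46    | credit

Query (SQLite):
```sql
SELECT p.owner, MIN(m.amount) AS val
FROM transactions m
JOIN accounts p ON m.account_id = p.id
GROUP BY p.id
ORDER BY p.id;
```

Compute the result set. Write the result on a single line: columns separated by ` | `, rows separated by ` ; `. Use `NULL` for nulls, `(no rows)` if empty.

Ravi | -73 ; Hank | -97 ; Vik | 17 ; Uma | 14 ; Nora | -36

Join each transactions row to its accounts via account_id.
Group joined rows by accounts.id; compute MIN(m.amount) per group.
  1: ids {6, 7, 10, 14} → MIN(m.amount)=-73
  2: ids {4, 13} → MIN(m.amount)=-97
  3: ids {3} → MIN(m.amount)=17
  4: ids {1, 2, 8, 11} → MIN(m.amount)=14
  5: ids {5, 9, 12} → MIN(m.amount)=-36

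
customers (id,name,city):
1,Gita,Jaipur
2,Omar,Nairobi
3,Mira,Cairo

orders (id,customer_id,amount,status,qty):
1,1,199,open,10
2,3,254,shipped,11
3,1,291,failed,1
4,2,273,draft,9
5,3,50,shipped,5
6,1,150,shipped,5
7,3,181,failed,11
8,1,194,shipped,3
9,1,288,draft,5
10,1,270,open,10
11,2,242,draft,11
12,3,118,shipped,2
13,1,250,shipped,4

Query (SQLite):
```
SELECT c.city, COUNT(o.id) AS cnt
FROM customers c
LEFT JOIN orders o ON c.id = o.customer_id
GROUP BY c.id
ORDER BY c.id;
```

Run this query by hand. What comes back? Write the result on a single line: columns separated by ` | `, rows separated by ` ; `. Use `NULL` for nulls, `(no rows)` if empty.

Jaipur | 7 ; Nairobi | 2 ; Cairo | 4

LEFT JOIN keeps every customers row; unmatched ones get NULL for orders columns.
Group by customers.id and compute COUNT(o.id). COUNT(col) of an all-NULL group is 0.
  1: ids {1, 3, 6, 8, 9, 10, 13} → COUNT(o.id)=7
  2: ids {4, 11} → COUNT(o.id)=2
  3: ids {2, 5, 7, 12} → COUNT(o.id)=4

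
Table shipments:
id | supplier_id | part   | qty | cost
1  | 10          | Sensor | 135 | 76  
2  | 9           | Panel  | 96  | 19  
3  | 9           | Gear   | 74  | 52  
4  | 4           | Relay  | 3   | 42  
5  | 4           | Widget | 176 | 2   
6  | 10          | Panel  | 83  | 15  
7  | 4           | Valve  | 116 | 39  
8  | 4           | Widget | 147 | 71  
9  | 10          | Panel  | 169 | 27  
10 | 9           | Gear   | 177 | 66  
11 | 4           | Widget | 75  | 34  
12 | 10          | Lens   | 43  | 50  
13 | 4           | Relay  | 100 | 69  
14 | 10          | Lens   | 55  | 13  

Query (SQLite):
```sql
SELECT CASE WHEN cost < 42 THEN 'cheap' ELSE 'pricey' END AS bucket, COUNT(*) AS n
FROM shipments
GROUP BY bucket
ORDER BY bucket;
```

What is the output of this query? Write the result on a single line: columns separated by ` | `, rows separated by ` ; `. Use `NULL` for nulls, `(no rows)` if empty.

Bucket rows by cost < 42 → 'cheap' else 'pricey'; count each bucket.

cheap | 7 ; pricey | 7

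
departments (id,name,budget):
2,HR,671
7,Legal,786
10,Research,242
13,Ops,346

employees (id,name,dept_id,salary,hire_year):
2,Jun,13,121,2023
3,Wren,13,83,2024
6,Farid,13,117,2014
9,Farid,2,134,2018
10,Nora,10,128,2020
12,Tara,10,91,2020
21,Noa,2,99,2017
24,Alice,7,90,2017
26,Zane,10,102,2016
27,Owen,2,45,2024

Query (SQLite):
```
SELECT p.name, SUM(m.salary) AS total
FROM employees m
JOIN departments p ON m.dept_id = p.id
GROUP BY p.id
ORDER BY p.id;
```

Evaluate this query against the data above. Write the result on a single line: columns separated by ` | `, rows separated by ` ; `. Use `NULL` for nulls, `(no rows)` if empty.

Join each employees row to its departments via dept_id.
Group joined rows by departments.id; compute SUM(m.salary) per group.
  2: ids {9, 21, 27} → SUM(m.salary)=278
  7: ids {24} → SUM(m.salary)=90
  10: ids {10, 12, 26} → SUM(m.salary)=321
  13: ids {2, 3, 6} → SUM(m.salary)=321

HR | 278 ; Legal | 90 ; Research | 321 ; Ops | 321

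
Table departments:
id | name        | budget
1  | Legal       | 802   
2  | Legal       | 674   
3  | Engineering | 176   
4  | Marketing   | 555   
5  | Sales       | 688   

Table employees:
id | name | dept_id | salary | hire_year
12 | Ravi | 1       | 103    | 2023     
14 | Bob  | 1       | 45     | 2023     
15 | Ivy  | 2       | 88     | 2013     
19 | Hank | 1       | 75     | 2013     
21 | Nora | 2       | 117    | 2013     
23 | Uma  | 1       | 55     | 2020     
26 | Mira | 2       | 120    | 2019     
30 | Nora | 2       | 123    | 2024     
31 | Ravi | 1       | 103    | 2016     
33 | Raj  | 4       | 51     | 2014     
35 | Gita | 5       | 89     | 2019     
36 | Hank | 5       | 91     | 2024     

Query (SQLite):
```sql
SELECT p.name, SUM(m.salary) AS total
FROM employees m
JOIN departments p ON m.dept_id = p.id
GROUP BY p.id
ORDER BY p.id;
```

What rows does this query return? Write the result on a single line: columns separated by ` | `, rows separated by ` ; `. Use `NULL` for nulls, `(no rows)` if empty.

Join each employees row to its departments via dept_id.
Group joined rows by departments.id; compute SUM(m.salary) per group.
  1: ids {12, 14, 19, 23, 31} → SUM(m.salary)=381
  2: ids {15, 21, 26, 30} → SUM(m.salary)=448
  4: ids {33} → SUM(m.salary)=51
  5: ids {35, 36} → SUM(m.salary)=180

Legal | 381 ; Legal | 448 ; Marketing | 51 ; Sales | 180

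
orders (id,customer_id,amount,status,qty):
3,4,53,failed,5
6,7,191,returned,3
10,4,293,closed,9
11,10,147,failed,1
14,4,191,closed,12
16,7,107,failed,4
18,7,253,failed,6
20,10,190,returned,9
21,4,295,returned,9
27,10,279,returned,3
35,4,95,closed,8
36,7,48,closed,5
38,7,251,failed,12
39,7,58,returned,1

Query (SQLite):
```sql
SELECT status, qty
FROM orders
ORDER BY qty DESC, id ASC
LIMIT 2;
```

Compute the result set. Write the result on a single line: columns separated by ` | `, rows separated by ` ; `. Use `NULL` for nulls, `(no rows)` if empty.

closed | 12 ; failed | 12

Sort by qty desc, tiebreak id asc: (12, id=14), (12, id=38), (9, id=10), (9, id=20), (9, id=21) …. Take first 2.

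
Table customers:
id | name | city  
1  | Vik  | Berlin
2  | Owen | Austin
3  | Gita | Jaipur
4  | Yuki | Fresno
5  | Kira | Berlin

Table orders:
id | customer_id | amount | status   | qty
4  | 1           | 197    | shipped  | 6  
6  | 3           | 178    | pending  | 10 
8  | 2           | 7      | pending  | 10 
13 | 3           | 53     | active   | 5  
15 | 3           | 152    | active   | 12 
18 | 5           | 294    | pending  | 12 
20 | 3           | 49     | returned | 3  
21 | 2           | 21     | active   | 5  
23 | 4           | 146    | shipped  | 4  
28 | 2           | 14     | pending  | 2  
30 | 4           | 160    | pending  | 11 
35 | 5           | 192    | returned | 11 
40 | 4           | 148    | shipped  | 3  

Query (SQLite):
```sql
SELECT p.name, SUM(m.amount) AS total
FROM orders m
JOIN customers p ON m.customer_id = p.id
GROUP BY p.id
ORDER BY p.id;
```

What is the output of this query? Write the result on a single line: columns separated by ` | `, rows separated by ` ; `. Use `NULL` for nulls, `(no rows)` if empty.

Vik | 197 ; Owen | 42 ; Gita | 432 ; Yuki | 454 ; Kira | 486

Join each orders row to its customers via customer_id.
Group joined rows by customers.id; compute SUM(m.amount) per group.
  1: ids {4} → SUM(m.amount)=197
  2: ids {8, 21, 28} → SUM(m.amount)=42
  3: ids {6, 13, 15, 20} → SUM(m.amount)=432
  4: ids {23, 30, 40} → SUM(m.amount)=454
  5: ids {18, 35} → SUM(m.amount)=486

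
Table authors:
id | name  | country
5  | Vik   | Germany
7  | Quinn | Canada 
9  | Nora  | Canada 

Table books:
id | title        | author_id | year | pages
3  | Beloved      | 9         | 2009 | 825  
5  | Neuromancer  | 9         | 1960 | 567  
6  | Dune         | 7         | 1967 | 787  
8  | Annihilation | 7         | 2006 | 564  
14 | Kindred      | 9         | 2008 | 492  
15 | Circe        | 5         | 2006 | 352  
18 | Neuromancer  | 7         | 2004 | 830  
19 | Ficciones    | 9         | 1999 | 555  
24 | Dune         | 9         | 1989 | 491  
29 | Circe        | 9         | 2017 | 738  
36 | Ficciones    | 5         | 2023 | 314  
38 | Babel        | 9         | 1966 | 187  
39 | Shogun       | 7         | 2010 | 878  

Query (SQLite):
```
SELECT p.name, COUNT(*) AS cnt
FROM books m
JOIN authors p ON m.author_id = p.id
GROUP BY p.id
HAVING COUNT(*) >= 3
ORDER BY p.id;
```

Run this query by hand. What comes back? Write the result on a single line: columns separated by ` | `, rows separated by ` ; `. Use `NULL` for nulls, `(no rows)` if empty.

Join each books row to its authors via author_id.
Group joined rows by authors.id; compute COUNT(*) per group.
HAVING: keep groups with count ≥ 3.
  5: ids {15, 36} → COUNT(*)=2
  7: ids {6, 8, 18, 39} → COUNT(*)=4
  9: ids {3, 5, 14, 19, 24, 29, 38} → COUNT(*)=7

Quinn | 4 ; Nora | 7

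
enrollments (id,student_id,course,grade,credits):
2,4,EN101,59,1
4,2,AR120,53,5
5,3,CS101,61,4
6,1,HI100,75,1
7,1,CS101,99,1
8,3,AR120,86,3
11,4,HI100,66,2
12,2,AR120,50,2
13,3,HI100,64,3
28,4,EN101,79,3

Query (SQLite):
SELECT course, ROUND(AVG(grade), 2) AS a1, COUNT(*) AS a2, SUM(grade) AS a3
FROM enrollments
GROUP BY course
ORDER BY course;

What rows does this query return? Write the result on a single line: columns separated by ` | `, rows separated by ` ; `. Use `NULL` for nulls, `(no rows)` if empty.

Group enrollments by course.
Per group compute: ROUND(AVG(grade), 2), COUNT(*), SUM(grade).
  AR120: ids {4, 8, 12} → ROUND(AVG(grade), 2)=63, COUNT(*)=3, SUM(grade)=189
  CS101: ids {5, 7} → ROUND(AVG(grade), 2)=80, COUNT(*)=2, SUM(grade)=160
  EN101: ids {2, 28} → ROUND(AVG(grade), 2)=69, COUNT(*)=2, SUM(grade)=138
  HI100: ids {6, 11, 13} → ROUND(AVG(grade), 2)=68.33, COUNT(*)=3, SUM(grade)=205

AR120 | 63 | 3 | 189 ; CS101 | 80 | 2 | 160 ; EN101 | 69 | 2 | 138 ; HI100 | 68.33 | 3 | 205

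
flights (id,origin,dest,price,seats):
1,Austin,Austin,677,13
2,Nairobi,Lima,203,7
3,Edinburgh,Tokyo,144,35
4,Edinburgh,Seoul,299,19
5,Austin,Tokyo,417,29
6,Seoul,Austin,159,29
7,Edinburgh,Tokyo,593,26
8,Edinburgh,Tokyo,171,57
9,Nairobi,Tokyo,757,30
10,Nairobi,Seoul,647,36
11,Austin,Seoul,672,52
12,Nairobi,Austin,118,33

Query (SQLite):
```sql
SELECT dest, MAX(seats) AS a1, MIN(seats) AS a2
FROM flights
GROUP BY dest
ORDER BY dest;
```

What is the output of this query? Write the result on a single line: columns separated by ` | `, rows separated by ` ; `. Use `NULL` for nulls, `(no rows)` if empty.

Austin | 33 | 13 ; Lima | 7 | 7 ; Seoul | 52 | 19 ; Tokyo | 57 | 26

Group flights by dest.
Per group compute: MAX(seats), MIN(seats).
  Austin: ids {1, 6, 12} → MAX(seats)=33, MIN(seats)=13
  Lima: ids {2} → MAX(seats)=7, MIN(seats)=7
  Seoul: ids {4, 10, 11} → MAX(seats)=52, MIN(seats)=19
  Tokyo: ids {3, 5, 7, 8, 9} → MAX(seats)=57, MIN(seats)=26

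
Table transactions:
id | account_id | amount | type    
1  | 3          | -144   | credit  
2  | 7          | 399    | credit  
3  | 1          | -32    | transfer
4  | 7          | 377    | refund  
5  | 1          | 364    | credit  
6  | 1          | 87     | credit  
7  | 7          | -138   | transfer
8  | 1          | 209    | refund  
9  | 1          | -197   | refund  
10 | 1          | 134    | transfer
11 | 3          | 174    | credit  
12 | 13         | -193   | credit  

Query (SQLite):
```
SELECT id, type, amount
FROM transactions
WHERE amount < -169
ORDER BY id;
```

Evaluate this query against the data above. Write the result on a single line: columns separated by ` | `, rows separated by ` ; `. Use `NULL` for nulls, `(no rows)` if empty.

amount < -169: ids {9, 12}

9 | refund | -197 ; 12 | credit | -193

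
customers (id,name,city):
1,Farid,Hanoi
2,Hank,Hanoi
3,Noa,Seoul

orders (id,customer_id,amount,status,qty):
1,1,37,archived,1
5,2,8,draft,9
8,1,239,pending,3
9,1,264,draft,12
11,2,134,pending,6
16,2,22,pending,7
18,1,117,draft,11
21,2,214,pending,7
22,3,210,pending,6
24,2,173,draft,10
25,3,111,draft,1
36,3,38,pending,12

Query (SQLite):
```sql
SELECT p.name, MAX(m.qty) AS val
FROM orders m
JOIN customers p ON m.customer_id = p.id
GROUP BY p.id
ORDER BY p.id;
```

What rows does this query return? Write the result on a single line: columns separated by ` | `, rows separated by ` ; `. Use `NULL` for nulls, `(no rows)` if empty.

Farid | 12 ; Hank | 10 ; Noa | 12

Join each orders row to its customers via customer_id.
Group joined rows by customers.id; compute MAX(m.qty) per group.
  1: ids {1, 8, 9, 18} → MAX(m.qty)=12
  2: ids {5, 11, 16, 21, 24} → MAX(m.qty)=10
  3: ids {22, 25, 36} → MAX(m.qty)=12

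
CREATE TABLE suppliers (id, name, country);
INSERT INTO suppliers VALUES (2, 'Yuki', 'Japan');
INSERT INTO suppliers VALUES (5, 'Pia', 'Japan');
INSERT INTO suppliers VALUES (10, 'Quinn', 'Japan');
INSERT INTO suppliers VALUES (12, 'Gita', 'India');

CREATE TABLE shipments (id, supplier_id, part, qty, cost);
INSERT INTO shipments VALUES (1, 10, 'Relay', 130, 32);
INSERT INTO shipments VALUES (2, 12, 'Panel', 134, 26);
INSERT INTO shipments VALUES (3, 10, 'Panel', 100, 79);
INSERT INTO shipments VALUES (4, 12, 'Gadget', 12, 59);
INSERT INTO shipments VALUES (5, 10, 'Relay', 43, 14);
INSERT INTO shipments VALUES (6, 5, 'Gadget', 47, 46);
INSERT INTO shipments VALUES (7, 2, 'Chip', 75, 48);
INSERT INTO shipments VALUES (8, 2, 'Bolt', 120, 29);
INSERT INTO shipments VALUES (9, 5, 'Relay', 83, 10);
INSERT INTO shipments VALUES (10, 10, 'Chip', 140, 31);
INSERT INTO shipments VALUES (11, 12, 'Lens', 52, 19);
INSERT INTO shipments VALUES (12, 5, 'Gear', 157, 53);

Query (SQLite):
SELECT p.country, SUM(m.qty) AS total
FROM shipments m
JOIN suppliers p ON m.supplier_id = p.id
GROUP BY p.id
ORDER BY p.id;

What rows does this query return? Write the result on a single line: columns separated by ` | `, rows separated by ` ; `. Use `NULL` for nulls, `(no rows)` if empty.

Join each shipments row to its suppliers via supplier_id.
Group joined rows by suppliers.id; compute SUM(m.qty) per group.
  2: ids {7, 8} → SUM(m.qty)=195
  5: ids {6, 9, 12} → SUM(m.qty)=287
  10: ids {1, 3, 5, 10} → SUM(m.qty)=413
  12: ids {2, 4, 11} → SUM(m.qty)=198

Japan | 195 ; Japan | 287 ; Japan | 413 ; India | 198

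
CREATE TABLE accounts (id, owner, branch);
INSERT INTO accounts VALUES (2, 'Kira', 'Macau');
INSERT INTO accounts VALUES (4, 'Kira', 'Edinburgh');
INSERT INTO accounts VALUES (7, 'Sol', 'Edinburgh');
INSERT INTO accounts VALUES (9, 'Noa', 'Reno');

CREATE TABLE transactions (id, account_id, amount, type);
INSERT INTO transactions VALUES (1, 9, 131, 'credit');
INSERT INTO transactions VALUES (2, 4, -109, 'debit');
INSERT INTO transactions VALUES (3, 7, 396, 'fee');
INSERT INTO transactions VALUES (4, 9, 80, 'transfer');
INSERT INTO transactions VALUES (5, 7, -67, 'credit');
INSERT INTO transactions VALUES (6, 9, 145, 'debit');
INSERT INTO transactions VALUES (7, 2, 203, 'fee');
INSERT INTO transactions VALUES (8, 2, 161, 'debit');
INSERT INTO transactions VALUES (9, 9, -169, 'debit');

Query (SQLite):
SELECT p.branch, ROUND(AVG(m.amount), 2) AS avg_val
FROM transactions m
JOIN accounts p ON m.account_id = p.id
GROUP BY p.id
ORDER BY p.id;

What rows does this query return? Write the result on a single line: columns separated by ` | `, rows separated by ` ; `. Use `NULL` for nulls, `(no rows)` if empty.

Macau | 182 ; Edinburgh | -109 ; Edinburgh | 164.5 ; Reno | 46.75

Join each transactions row to its accounts via account_id.
Group joined rows by accounts.id; compute ROUND(AVG(m.amount), 2) per group.
  2: ids {7, 8} → ROUND(AVG(m.amount), 2)=182
  4: ids {2} → ROUND(AVG(m.amount), 2)=-109
  7: ids {3, 5} → ROUND(AVG(m.amount), 2)=164.5
  9: ids {1, 4, 6, 9} → ROUND(AVG(m.amount), 2)=46.75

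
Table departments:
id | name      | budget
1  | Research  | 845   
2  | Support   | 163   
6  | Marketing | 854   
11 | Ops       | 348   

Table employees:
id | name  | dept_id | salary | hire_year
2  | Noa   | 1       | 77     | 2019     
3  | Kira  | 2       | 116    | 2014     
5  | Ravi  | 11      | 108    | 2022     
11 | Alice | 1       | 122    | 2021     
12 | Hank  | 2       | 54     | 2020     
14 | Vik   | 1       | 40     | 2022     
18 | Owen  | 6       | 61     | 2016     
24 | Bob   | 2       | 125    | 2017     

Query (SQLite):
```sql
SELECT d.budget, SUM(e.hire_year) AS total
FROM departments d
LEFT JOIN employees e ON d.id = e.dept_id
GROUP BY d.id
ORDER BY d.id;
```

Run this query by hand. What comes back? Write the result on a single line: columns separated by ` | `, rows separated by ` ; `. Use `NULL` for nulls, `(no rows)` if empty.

845 | 6062 ; 163 | 6051 ; 854 | 2016 ; 348 | 2022

LEFT JOIN keeps every departments row; unmatched ones get NULL for employees columns.
Group by departments.id and compute SUM(e.hire_year). SUM over an all-NULL group is NULL.
  1: ids {2, 11, 14} → SUM(e.hire_year)=6062
  2: ids {3, 12, 24} → SUM(e.hire_year)=6051
  6: ids {18} → SUM(e.hire_year)=2016
  11: ids {5} → SUM(e.hire_year)=2022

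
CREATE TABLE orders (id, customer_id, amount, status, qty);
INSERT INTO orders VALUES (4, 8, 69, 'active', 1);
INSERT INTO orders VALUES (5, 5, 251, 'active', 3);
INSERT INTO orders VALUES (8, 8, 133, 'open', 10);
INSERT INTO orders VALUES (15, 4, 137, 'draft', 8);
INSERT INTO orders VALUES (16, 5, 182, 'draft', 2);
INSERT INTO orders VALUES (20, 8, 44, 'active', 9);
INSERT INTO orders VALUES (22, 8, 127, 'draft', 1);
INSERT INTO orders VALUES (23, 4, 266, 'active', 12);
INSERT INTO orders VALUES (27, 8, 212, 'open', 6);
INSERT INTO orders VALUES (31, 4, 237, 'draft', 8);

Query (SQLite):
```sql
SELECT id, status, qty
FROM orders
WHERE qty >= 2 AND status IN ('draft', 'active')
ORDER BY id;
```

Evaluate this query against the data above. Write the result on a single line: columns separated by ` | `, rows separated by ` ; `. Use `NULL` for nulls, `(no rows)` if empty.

qty >= 2: ids {5, 8, 15, 16, 20, 23, 27, 31}
status IN ('draft', 'active'): ids {4, 5, 15, 16, 20, 22, 23, 31}
Combine with AND.

5 | active | 3 ; 15 | draft | 8 ; 16 | draft | 2 ; 20 | active | 9 ; 23 | active | 12 ; 31 | draft | 8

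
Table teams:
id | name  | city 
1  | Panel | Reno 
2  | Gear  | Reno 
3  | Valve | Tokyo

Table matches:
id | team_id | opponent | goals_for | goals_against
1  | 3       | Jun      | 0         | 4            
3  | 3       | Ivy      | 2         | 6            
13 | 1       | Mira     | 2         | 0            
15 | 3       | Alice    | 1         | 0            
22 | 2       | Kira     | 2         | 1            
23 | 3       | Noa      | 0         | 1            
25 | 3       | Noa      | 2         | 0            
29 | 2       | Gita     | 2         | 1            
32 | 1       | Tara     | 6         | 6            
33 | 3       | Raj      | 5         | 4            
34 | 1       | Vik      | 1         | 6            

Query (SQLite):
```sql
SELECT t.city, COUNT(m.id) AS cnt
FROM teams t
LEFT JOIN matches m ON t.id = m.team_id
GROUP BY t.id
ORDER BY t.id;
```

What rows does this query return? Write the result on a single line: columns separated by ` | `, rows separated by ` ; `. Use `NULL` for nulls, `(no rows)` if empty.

Reno | 3 ; Reno | 2 ; Tokyo | 6

LEFT JOIN keeps every teams row; unmatched ones get NULL for matches columns.
Group by teams.id and compute COUNT(m.id). COUNT(col) of an all-NULL group is 0.
  1: ids {13, 32, 34} → COUNT(m.id)=3
  2: ids {22, 29} → COUNT(m.id)=2
  3: ids {1, 3, 15, 23, 25, 33} → COUNT(m.id)=6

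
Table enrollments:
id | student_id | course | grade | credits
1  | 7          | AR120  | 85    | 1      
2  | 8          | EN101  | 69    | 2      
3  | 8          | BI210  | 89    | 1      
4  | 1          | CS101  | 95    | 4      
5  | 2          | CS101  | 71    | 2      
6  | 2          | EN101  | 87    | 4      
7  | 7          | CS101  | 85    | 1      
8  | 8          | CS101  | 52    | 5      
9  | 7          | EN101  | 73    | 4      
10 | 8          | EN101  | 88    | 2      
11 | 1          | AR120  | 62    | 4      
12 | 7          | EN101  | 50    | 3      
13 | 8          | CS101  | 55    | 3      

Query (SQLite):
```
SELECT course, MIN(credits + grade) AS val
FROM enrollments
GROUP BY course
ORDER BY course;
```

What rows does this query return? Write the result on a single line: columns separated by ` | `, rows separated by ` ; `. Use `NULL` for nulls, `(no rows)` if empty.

AR120 | 66 ; BI210 | 90 ; CS101 | 57 ; EN101 | 53

For each row compute credits + grade.
Group by course; take MIN of the expression per group.
  AR120: ids {1, 11} → MIN(credits + grade)=66
  BI210: ids {3} → MIN(credits + grade)=90
  CS101: ids {4, 5, 7, 8, 13} → MIN(credits + grade)=57
  EN101: ids {2, 6, 9, 10, 12} → MIN(credits + grade)=53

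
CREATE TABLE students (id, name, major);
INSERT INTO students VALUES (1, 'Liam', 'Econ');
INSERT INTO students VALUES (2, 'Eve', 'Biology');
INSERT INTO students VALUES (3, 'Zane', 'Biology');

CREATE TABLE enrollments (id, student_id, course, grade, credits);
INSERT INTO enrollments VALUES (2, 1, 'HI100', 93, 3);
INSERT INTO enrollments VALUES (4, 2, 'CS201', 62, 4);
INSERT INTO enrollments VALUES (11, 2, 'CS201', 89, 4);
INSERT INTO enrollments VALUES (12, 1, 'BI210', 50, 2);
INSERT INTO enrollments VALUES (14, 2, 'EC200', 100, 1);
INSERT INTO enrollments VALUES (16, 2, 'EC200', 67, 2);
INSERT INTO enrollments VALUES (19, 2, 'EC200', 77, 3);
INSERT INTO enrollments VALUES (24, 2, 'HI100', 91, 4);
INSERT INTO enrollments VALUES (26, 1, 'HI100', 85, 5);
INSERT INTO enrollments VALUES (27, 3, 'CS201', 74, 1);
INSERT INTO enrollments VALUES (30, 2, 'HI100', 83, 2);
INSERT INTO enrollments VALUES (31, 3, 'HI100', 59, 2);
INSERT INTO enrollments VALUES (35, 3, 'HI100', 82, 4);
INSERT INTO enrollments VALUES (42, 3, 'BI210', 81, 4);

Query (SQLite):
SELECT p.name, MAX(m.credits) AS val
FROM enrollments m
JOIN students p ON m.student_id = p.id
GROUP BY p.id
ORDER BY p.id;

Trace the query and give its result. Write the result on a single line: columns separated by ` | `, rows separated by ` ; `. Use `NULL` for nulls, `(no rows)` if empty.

Liam | 5 ; Eve | 4 ; Zane | 4

Join each enrollments row to its students via student_id.
Group joined rows by students.id; compute MAX(m.credits) per group.
  1: ids {2, 12, 26} → MAX(m.credits)=5
  2: ids {4, 11, 14, 16, 19, 24, 30} → MAX(m.credits)=4
  3: ids {27, 31, 35, 42} → MAX(m.credits)=4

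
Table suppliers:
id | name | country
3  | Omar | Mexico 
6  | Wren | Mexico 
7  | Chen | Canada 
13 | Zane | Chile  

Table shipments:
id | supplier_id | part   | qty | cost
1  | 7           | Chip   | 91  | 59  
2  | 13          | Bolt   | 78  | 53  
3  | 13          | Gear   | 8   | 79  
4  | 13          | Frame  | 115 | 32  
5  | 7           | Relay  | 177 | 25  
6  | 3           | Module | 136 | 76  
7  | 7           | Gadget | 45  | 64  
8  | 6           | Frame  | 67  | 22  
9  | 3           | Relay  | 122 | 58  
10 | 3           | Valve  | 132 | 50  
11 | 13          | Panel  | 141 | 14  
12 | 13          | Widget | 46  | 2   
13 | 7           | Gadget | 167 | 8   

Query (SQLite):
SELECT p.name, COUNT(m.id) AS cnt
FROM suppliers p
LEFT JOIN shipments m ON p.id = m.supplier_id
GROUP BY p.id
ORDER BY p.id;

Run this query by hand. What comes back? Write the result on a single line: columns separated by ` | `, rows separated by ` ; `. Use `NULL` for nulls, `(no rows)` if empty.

Omar | 3 ; Wren | 1 ; Chen | 4 ; Zane | 5

LEFT JOIN keeps every suppliers row; unmatched ones get NULL for shipments columns.
Group by suppliers.id and compute COUNT(m.id). COUNT(col) of an all-NULL group is 0.
  3: ids {6, 9, 10} → COUNT(m.id)=3
  6: ids {8} → COUNT(m.id)=1
  7: ids {1, 5, 7, 13} → COUNT(m.id)=4
  13: ids {2, 3, 4, 11, 12} → COUNT(m.id)=5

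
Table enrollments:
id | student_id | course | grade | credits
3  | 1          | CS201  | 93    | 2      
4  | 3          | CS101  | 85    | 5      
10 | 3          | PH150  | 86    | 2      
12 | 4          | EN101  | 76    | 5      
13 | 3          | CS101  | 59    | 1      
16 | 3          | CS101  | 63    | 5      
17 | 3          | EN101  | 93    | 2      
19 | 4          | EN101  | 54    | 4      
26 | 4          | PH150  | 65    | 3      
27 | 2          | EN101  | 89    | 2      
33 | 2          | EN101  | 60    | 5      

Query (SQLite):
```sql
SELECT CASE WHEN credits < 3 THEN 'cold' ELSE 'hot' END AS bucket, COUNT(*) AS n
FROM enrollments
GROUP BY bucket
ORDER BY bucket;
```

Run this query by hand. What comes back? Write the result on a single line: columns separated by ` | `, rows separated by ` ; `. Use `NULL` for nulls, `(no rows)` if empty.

cold | 5 ; hot | 6

Bucket rows by credits < 3 → 'cold' else 'hot'; count each bucket.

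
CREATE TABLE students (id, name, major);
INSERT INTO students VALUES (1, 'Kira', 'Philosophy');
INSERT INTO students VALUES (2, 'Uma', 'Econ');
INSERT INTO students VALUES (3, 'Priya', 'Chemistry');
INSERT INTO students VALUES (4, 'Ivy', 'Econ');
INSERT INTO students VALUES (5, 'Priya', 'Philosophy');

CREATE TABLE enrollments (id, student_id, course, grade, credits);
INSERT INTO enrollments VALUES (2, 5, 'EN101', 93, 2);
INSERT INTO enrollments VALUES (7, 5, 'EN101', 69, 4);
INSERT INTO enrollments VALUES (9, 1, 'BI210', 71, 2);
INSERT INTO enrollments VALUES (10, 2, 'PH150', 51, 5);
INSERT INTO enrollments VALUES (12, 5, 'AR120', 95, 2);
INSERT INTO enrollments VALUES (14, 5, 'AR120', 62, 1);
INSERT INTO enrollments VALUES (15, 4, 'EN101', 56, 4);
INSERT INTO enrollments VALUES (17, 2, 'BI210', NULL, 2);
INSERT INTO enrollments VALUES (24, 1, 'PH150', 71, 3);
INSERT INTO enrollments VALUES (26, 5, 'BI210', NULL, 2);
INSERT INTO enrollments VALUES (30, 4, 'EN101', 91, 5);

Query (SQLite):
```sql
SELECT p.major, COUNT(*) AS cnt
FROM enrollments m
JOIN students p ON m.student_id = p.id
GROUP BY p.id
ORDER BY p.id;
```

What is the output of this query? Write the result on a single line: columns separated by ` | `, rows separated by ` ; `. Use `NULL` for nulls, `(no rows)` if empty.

Philosophy | 2 ; Econ | 2 ; Econ | 2 ; Philosophy | 5

Join each enrollments row to its students via student_id.
Group joined rows by students.id; compute COUNT(*) per group.
  1: ids {9, 24} → COUNT(*)=2
  2: ids {10, 17} → COUNT(*)=2
  4: ids {15, 30} → COUNT(*)=2
  5: ids {2, 7, 12, 14, 26} → COUNT(*)=5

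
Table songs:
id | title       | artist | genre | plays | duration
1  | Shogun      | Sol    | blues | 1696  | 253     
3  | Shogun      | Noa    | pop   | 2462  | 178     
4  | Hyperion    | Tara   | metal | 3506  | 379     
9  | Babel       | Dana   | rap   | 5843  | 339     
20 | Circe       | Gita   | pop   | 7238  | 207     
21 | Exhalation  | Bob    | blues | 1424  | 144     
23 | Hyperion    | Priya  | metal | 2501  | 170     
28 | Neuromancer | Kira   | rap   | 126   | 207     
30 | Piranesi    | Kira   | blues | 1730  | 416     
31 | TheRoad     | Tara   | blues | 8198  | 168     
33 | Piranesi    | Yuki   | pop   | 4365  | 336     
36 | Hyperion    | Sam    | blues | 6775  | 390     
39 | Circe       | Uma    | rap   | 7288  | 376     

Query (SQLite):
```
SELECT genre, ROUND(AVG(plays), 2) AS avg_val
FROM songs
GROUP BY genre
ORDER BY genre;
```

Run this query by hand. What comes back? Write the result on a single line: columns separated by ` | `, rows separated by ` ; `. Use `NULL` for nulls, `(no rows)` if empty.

Partition songs by genre; compute ROUND(AVG(plays), 2) within each group.
  blues: ids {1, 21, 30, 31, 36} → ROUND(AVG(plays), 2)=3964.6
  metal: ids {4, 23} → ROUND(AVG(plays), 2)=3003.5
  pop: ids {3, 20, 33} → ROUND(AVG(plays), 2)=4688.33
  rap: ids {9, 28, 39} → ROUND(AVG(plays), 2)=4419

blues | 3964.6 ; metal | 3003.5 ; pop | 4688.33 ; rap | 4419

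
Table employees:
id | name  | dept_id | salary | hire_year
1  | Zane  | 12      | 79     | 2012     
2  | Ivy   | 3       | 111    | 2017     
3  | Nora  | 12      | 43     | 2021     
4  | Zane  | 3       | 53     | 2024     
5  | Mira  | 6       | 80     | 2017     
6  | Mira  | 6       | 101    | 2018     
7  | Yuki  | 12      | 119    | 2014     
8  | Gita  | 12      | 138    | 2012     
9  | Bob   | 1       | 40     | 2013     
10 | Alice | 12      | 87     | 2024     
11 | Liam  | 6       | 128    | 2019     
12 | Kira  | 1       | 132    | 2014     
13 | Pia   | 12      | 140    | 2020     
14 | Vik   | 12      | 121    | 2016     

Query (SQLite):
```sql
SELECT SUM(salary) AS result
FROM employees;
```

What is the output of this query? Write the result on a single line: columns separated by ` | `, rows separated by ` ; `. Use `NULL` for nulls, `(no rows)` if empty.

All salary values: [79, 111, 43, 53, 80, 101, 119, 138, 40, 87, 128, 132, 140, 121].
SUM of non-NULL values = 1372.

1372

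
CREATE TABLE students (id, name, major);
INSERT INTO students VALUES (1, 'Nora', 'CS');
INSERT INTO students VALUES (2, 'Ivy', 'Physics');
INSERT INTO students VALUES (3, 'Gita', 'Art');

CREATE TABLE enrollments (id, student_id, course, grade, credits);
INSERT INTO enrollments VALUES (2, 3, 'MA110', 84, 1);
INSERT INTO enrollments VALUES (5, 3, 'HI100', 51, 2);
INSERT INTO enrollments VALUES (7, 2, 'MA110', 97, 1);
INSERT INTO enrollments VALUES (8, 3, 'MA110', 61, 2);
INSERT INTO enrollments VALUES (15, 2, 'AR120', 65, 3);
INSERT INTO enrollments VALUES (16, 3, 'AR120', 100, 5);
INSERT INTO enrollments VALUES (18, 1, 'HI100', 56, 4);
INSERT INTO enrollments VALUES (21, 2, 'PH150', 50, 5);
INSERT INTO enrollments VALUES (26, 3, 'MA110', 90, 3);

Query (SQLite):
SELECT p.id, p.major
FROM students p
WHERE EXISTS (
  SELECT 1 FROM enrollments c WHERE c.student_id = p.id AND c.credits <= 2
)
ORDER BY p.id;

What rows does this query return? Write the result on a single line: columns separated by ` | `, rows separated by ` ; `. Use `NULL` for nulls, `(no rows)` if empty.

2 | Physics ; 3 | Art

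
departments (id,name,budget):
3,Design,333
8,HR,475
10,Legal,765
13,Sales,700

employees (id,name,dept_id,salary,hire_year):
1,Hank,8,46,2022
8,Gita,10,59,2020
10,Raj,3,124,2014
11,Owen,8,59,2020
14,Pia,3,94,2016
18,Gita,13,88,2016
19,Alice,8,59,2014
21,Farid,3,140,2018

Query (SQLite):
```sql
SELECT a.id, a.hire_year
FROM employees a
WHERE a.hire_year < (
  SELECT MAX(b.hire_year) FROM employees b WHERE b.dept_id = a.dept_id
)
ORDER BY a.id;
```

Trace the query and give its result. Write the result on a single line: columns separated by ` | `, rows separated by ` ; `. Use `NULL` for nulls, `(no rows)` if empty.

10 | 2014 ; 11 | 2020 ; 14 | 2016 ; 19 | 2014

For each employees row a, compute MAX(hire_year) over rows sharing a.dept_id.
Keep row a if a.hire_year < that per-group MAX.
  dept_id=3: MAX(hire_year) = 2018
  dept_id=8: MAX(hire_year) = 2022
  dept_id=10: MAX(hire_year) = 2020
  dept_id=13: MAX(hire_year) = 2016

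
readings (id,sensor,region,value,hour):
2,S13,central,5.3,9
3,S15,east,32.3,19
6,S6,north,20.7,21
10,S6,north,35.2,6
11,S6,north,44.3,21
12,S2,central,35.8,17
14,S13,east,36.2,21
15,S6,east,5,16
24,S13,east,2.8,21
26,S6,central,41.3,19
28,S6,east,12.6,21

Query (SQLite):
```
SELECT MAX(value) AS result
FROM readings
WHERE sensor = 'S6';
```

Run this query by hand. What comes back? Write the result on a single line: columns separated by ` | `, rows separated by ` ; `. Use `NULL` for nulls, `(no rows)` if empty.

44.3

Rows where sensor='S6' → value values: [20.7, 35.2, 44.3, 5, 41.3, 12.6].
MAX of non-NULL values = 44.3.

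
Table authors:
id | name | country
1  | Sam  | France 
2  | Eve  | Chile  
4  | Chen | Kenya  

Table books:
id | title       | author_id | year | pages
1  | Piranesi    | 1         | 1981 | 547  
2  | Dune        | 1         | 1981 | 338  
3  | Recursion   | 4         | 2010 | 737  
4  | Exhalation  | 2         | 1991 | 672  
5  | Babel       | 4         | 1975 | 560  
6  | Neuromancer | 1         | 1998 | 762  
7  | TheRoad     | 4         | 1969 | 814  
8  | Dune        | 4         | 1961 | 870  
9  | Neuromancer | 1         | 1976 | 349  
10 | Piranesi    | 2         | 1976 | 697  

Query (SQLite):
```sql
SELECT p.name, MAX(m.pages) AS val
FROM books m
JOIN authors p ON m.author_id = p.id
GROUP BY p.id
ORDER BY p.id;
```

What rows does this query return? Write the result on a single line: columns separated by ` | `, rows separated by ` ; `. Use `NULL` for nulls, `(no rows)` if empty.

Join each books row to its authors via author_id.
Group joined rows by authors.id; compute MAX(m.pages) per group.
  1: ids {1, 2, 6, 9} → MAX(m.pages)=762
  2: ids {4, 10} → MAX(m.pages)=697
  4: ids {3, 5, 7, 8} → MAX(m.pages)=870

Sam | 762 ; Eve | 697 ; Chen | 870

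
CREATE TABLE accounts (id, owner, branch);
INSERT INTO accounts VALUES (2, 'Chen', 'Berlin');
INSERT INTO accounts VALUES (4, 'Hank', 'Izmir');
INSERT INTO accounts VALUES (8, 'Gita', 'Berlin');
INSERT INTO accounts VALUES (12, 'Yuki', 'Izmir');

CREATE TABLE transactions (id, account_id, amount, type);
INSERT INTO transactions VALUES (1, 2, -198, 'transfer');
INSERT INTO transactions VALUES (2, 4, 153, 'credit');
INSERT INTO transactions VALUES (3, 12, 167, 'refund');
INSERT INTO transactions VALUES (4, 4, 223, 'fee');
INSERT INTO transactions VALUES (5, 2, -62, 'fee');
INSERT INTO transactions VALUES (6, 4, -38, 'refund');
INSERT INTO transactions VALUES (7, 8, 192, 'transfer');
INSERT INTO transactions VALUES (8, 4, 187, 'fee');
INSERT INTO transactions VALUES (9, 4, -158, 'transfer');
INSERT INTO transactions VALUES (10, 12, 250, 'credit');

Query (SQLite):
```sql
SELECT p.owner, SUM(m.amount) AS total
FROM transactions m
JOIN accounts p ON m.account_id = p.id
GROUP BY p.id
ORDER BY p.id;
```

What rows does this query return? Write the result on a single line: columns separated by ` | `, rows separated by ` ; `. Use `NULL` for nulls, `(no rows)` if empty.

Join each transactions row to its accounts via account_id.
Group joined rows by accounts.id; compute SUM(m.amount) per group.
  2: ids {1, 5} → SUM(m.amount)=-260
  4: ids {2, 4, 6, 8, 9} → SUM(m.amount)=367
  8: ids {7} → SUM(m.amount)=192
  12: ids {3, 10} → SUM(m.amount)=417

Chen | -260 ; Hank | 367 ; Gita | 192 ; Yuki | 417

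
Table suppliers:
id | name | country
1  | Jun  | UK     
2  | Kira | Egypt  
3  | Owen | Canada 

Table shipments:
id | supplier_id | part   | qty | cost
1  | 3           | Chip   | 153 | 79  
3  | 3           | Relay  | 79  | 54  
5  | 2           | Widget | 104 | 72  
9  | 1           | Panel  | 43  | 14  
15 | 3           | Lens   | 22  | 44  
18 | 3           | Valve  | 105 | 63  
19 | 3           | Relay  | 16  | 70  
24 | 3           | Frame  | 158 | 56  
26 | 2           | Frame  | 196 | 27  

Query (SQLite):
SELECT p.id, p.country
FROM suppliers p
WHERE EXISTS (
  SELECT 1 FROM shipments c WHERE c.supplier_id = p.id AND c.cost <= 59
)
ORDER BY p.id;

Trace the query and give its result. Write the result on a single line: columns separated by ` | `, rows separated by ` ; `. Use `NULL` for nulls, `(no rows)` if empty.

For each suppliers row, check whether any shipments with matching supplier_id has cost <= 59.
Keep rows where that is true.

1 | UK ; 2 | Egypt ; 3 | Canada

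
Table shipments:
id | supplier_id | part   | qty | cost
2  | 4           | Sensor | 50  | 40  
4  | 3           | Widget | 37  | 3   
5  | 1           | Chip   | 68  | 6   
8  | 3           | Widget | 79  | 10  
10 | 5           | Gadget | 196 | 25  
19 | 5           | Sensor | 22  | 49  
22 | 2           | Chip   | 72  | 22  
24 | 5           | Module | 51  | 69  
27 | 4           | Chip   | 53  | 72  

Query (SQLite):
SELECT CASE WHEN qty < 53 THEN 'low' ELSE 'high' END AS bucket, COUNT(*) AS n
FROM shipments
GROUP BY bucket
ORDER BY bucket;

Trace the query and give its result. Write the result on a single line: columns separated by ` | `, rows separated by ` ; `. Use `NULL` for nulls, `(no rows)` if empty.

Bucket rows by qty < 53 → 'low' else 'high'; count each bucket.

high | 5 ; low | 4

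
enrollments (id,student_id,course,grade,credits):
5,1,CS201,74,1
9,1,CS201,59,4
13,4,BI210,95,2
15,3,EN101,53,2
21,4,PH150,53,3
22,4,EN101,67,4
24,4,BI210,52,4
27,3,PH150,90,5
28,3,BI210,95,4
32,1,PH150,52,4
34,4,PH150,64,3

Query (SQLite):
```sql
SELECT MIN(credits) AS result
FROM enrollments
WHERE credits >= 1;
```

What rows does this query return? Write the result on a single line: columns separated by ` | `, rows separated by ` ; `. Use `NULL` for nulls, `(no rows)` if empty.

1

Rows where credits >= 1 → credits values: [1, 4, 2, 2, 3, 4, 4, 5, 4, 4, 3].
MIN of non-NULL values = 1.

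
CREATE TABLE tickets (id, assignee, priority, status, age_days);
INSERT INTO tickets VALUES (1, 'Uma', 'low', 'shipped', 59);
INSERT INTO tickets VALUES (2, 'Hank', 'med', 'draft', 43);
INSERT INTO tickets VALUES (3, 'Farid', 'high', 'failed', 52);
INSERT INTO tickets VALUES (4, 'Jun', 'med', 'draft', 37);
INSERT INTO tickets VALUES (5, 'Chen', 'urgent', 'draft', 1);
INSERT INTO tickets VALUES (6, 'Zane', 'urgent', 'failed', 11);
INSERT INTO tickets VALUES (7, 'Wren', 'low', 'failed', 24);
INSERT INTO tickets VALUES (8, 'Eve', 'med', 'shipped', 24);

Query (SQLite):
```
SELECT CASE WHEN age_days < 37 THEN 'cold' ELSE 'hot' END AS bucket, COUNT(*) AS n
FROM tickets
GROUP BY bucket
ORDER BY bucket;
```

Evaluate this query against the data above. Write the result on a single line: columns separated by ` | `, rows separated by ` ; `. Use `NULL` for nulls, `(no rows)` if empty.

cold | 4 ; hot | 4

Bucket rows by age_days < 37 → 'cold' else 'hot'; count each bucket.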